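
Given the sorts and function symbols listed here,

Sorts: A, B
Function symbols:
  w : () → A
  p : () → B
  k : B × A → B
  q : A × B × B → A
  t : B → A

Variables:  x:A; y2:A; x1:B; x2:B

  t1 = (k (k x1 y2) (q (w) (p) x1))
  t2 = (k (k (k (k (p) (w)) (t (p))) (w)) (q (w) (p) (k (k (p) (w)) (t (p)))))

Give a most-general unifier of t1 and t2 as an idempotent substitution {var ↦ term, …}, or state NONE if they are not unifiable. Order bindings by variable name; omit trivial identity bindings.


{x1 ↦ (k (k (p) (w)) (t (p))), y2 ↦ (w)}


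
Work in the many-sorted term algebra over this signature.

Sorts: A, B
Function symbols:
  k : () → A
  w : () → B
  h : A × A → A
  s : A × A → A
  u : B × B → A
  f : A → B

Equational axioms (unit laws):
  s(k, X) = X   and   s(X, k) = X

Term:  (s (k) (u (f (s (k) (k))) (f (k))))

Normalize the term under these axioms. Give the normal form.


normal form = (u (f (k)) (f (k)))

1. (s (k) (u (f (s (k) (k))) (f (k))))  →  (u (f (s (k) (k))) (f (k)))
2. (u (f (s (k) (k))) (f (k)))  →  (u (f (k)) (f (k)))


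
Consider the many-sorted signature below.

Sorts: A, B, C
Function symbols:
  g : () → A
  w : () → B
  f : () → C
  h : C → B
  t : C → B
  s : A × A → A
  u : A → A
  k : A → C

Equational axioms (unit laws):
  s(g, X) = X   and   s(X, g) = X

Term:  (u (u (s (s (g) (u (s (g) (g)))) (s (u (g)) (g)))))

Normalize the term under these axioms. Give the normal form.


1. (u (u (s (s (g) (u (s (g) (g)))) (s (u (g)) (g)))))  →  (u (u (s (u (s (g) (g))) (s (u (g)) (g)))))
2. (u (u (s (u (s (g) (g))) (s (u (g)) (g)))))  →  (u (u (s (u (g)) (s (u (g)) (g)))))
3. (u (u (s (u (g)) (s (u (g)) (g)))))  →  (u (u (s (u (g)) (u (g)))))

normal form = (u (u (s (u (g)) (u (g)))))


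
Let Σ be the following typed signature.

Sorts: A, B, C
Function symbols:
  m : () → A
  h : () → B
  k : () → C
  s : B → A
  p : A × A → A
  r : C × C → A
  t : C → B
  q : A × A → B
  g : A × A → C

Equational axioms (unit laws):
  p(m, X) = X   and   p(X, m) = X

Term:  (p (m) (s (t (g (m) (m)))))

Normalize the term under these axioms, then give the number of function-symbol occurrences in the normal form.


1. (p (m) (s (t (g (m) (m)))))  →  (s (t (g (m) (m))))
normal form: (s (t (g (m) (m))))

size = 5


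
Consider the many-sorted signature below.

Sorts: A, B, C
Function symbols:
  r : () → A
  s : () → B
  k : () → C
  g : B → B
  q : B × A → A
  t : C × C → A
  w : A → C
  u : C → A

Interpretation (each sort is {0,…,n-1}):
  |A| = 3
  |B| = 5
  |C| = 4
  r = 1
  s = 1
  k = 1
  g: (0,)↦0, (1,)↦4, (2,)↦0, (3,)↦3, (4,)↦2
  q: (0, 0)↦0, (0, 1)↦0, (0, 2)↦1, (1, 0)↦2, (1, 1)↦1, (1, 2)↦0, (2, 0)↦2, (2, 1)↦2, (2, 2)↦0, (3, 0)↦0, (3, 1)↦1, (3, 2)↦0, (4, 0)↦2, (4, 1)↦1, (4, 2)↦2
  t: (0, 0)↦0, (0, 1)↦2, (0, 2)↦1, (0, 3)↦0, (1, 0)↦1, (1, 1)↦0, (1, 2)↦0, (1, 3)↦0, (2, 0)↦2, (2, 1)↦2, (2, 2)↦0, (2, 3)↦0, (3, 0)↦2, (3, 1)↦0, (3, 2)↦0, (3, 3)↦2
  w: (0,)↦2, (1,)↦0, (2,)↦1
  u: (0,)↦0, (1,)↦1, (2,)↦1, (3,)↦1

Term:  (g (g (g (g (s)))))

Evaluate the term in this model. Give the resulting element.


  s = 1
  (g (s)) = g(1,) = 4
  (g (g (s))) = g(4,) = 2
  (g (g (g (s)))) = g(2,) = 0
  (g (g (g (g (s))))) = g(0,) = 0

value = 0


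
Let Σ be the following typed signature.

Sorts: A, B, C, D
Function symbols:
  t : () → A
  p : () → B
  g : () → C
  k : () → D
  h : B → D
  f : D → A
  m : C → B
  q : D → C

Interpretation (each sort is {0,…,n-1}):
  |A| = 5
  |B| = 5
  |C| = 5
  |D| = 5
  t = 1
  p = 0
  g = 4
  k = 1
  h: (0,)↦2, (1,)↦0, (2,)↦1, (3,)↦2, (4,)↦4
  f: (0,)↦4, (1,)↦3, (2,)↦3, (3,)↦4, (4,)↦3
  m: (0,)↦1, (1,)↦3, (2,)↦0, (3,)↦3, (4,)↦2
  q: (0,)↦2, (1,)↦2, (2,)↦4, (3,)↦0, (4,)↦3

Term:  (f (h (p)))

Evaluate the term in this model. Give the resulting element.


value = 3

  p = 0
  (h (p)) = h(0,) = 2
  (f (h (p))) = f(2,) = 3


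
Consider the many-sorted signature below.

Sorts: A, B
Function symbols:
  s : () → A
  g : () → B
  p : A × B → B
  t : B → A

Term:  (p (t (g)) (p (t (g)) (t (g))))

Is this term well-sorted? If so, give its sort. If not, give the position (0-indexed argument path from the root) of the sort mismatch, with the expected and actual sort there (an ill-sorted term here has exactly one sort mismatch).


    (g) : B
  (t (g)) : A
      (g) : B
    (t (g)) : A
      (g) : B
    (t (g)) : A
  (p (t (g)) (t (g))) : ✗ arg 1 at [1, 1] has sort A, expected B

ill-sorted at position [1, 1]: expected B, got A


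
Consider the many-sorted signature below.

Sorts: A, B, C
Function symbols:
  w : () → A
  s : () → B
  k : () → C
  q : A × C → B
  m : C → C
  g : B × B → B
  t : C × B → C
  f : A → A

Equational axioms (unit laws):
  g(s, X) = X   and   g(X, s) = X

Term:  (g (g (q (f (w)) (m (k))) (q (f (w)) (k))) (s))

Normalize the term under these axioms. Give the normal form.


1. (g (g (q (f (w)) (m (k))) (q (f (w)) (k))) (s))  →  (g (q (f (w)) (m (k))) (q (f (w)) (k)))

normal form = (g (q (f (w)) (m (k))) (q (f (w)) (k)))


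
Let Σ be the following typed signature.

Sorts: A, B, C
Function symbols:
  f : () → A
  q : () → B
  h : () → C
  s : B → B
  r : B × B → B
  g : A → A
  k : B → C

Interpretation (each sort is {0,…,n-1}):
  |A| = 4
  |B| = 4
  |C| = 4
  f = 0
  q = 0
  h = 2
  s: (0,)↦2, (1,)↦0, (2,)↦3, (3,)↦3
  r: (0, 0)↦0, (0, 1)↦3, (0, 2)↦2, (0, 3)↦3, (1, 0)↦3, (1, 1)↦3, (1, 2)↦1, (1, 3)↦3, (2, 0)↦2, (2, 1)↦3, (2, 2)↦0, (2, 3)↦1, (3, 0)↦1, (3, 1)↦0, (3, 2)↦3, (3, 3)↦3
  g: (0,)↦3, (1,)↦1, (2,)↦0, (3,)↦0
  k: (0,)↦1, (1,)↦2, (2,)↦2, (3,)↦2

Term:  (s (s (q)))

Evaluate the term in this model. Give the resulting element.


value = 3

  q = 0
  (s (q)) = s(0,) = 2
  (s (s (q))) = s(2,) = 3


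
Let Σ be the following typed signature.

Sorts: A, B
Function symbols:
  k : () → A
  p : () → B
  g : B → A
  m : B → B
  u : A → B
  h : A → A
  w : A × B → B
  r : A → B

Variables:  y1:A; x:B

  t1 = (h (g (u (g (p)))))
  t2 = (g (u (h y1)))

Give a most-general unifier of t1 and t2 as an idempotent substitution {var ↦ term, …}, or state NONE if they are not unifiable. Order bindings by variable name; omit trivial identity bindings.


head clash or occurs-check failure — not unifiable

NONE (not unifiable)


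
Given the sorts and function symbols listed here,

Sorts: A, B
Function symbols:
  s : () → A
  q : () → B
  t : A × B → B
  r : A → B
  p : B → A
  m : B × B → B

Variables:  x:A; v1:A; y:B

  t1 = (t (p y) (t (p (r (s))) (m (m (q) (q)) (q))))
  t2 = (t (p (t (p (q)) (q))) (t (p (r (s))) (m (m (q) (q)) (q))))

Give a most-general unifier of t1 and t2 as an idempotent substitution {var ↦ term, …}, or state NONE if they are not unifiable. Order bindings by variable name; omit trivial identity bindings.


{y ↦ (t (p (q)) (q))}


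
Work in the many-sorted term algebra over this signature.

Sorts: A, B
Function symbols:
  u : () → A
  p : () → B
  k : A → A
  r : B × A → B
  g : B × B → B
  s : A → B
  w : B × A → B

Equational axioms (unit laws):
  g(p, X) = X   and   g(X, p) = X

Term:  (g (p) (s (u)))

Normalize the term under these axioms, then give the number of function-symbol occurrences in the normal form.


size = 2

1. (g (p) (s (u)))  →  (s (u))
normal form: (s (u))


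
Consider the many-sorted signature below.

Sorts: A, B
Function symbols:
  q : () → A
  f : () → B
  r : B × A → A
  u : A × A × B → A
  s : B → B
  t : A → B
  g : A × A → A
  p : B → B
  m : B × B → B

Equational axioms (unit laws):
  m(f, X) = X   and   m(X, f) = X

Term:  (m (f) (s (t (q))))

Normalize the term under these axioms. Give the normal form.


1. (m (f) (s (t (q))))  →  (s (t (q)))

normal form = (s (t (q)))


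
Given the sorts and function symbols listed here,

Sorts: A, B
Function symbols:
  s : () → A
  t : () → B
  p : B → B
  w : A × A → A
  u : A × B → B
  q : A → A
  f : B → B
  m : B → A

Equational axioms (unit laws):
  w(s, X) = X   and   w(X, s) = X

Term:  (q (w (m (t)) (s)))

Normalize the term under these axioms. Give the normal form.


normal form = (q (m (t)))

1. (q (w (m (t)) (s)))  →  (q (m (t)))


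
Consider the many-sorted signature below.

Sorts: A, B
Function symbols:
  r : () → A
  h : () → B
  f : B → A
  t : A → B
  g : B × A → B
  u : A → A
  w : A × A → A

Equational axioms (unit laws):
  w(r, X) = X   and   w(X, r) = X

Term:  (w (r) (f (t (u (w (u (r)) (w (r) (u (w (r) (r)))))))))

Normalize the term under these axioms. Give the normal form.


normal form = (f (t (u (w (u (r)) (u (r))))))

1. (w (r) (f (t (u (w (u (r)) (w (r) (u (w (r) (r)))))))))  →  (f (t (u (w (u (r)) (w (r) (u (w (r) (r))))))))
2. (f (t (u (w (u (r)) (w (r) (u (w (r) (r))))))))  →  (f (t (u (w (u (r)) (u (w (r) (r)))))))
3. (f (t (u (w (u (r)) (u (w (r) (r)))))))  →  (f (t (u (w (u (r)) (u (r))))))


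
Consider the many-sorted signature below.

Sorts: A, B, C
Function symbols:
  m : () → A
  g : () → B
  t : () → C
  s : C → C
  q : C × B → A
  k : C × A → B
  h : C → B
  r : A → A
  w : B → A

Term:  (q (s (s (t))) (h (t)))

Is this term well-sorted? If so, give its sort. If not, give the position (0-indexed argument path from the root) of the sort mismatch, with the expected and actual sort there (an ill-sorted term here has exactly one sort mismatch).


      (t) : C
    (s (t)) : C
  (s (s (t))) : C
    (t) : C
  (h (t)) : B
(q (s (s (t))) (h (t))) : A

well-sorted; sort = A


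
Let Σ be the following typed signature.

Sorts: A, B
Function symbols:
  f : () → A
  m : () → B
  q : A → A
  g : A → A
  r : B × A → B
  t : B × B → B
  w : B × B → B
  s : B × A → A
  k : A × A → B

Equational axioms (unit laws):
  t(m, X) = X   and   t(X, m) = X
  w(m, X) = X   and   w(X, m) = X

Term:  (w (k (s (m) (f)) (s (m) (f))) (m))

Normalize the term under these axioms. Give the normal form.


1. (w (k (s (m) (f)) (s (m) (f))) (m))  →  (k (s (m) (f)) (s (m) (f)))

normal form = (k (s (m) (f)) (s (m) (f)))


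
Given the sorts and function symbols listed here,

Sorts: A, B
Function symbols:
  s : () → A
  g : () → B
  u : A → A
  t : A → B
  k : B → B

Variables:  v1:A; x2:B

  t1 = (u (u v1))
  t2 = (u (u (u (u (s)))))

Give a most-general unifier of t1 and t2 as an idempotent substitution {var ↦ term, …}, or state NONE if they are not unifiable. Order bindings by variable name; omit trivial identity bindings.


{v1 ↦ (u (u (s)))}


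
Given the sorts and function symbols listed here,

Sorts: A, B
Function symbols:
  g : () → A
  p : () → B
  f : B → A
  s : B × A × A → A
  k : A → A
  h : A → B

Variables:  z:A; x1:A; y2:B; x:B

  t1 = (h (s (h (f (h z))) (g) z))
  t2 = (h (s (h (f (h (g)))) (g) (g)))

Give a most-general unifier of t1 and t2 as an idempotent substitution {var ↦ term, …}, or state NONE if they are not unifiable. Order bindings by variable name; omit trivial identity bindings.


{z ↦ (g)}


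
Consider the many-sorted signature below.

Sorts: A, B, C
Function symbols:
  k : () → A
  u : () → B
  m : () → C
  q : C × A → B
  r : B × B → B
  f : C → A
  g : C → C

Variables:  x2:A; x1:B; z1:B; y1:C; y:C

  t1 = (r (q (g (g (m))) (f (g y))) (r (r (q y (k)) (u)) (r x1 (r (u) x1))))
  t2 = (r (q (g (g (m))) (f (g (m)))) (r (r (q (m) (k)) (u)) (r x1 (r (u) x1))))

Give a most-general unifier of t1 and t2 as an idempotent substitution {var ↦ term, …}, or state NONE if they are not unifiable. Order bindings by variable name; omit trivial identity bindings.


{y ↦ (m)}


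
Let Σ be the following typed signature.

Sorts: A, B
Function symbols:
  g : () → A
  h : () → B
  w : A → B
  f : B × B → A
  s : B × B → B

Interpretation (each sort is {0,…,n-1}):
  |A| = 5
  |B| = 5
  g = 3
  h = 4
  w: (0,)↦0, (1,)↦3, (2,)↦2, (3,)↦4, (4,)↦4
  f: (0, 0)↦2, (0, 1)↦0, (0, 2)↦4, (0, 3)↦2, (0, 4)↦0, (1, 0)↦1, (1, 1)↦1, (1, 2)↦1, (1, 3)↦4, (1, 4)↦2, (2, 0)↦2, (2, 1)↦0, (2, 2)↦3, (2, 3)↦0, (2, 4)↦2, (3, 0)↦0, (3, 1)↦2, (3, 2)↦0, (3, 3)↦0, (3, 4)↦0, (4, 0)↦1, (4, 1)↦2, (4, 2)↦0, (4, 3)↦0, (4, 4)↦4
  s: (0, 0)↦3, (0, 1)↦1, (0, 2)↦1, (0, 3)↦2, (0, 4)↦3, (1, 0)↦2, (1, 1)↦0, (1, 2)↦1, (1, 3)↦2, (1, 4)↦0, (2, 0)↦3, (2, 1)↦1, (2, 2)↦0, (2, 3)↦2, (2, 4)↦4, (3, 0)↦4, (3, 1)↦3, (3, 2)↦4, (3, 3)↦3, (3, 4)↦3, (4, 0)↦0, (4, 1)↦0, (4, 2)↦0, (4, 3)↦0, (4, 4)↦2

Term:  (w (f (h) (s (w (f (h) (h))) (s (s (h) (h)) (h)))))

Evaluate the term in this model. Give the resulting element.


value = 0

  h = 4
  h = 4
  h = 4
  (f (h) (h)) = f(4, 4) = 4
  (w (f (h) (h))) = w(4,) = 4
  h = 4
  h = 4
  (s (h) (h)) = s(4, 4) = 2
  h = 4
  (s (s (h) (h)) (h)) = s(2, 4) = 4
  (s (w (f (h) (h))) (s (s (h) (h)) (h))) = s(4, 4) = 2
  (f (h) (s (w (f (h) (h))) (s (s (h) (h)) (h)))) = f(4, 2) = 0
  (w (f (h) (s (w (f (h) (h))) (s (s (h) (h)) (h))))) = w(0,) = 0


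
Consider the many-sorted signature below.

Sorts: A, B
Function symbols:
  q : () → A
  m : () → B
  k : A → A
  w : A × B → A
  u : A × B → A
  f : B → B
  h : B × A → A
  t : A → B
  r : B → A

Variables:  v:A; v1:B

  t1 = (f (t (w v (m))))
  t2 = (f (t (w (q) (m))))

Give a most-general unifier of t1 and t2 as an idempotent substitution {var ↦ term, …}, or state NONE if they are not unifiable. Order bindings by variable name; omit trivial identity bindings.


{v ↦ (q)}


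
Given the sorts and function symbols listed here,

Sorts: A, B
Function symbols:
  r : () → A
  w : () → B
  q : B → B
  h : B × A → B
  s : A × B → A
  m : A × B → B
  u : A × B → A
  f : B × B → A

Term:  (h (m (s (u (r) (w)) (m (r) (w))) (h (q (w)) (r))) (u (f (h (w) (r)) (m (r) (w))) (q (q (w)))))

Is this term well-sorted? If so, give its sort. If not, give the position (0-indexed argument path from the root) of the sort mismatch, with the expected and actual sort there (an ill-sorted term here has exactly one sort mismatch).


        (r) : A
        (w) : B
      (u (r) (w)) : A
        (r) : A
        (w) : B
      (m (r) (w)) : B
    (s (u (r) (w)) (m (r) (w))) : A
        (w) : B
      (q (w)) : B
      (r) : A
    (h (q (w)) (r)) : B
  (m (s (u (r) (w)) (m (r) (w))) (h (q (w)) (r))) : B
        (w) : B
        (r) : A
      (h (w) (r)) : B
        (r) : A
        (w) : B
      (m (r) (w)) : B
    (f (h (w) (r)) (m (r) (w))) : A
        (w) : B
      (q (w)) : B
    (q (q (w))) : B
  (u (f (h (w) (r)) (m (r) (w))) (q (q (w)))) : A
(h (m (s (u (r) (w)) (m (r) (w))) (h (q (w)) (r))) (u (f (h (w) (r)) (m (r) (w))) (q (q (w))))) : B

well-sorted; sort = B


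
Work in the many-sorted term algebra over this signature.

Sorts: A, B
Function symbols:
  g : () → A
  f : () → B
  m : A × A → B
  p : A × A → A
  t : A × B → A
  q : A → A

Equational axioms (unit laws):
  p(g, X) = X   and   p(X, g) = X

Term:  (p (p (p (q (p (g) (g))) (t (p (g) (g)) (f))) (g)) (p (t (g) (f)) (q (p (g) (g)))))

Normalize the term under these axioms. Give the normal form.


normal form = (p (p (q (g)) (t (g) (f))) (p (t (g) (f)) (q (g))))

1. (p (p (p (q (p (g) (g))) (t (p (g) (g)) (f))) (g)) (p (t (g) (f)) (q (p (g) (g)))))  →  (p (p (q (p (g) (g))) (t (p (g) (g)) (f))) (p (t (g) (f)) (q (p (g) (g)))))
2. (p (p (q (p (g) (g))) (t (p (g) (g)) (f))) (p (t (g) (f)) (q (p (g) (g)))))  →  (p (p (q (g)) (t (p (g) (g)) (f))) (p (t (g) (f)) (q (p (g) (g)))))
3. (p (p (q (g)) (t (p (g) (g)) (f))) (p (t (g) (f)) (q (p (g) (g)))))  →  (p (p (q (g)) (t (g) (f))) (p (t (g) (f)) (q (p (g) (g)))))
4. (p (p (q (g)) (t (g) (f))) (p (t (g) (f)) (q (p (g) (g)))))  →  (p (p (q (g)) (t (g) (f))) (p (t (g) (f)) (q (g))))


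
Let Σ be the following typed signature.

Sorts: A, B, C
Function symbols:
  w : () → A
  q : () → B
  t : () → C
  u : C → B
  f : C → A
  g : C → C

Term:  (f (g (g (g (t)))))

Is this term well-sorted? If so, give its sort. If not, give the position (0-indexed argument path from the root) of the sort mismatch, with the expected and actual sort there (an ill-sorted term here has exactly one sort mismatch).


well-sorted; sort = A

        (t) : C
      (g (t)) : C
    (g (g (t))) : C
  (g (g (g (t)))) : C
(f (g (g (g (t))))) : A


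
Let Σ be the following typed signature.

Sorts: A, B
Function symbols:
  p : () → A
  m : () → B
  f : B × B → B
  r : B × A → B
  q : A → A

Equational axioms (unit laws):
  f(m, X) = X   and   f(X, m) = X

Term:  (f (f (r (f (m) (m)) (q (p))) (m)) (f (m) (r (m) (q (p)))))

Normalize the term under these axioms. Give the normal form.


normal form = (f (r (m) (q (p))) (r (m) (q (p))))

1. (f (f (r (f (m) (m)) (q (p))) (m)) (f (m) (r (m) (q (p)))))  →  (f (r (f (m) (m)) (q (p))) (f (m) (r (m) (q (p)))))
2. (f (r (f (m) (m)) (q (p))) (f (m) (r (m) (q (p)))))  →  (f (r (m) (q (p))) (f (m) (r (m) (q (p)))))
3. (f (r (m) (q (p))) (f (m) (r (m) (q (p)))))  →  (f (r (m) (q (p))) (r (m) (q (p))))


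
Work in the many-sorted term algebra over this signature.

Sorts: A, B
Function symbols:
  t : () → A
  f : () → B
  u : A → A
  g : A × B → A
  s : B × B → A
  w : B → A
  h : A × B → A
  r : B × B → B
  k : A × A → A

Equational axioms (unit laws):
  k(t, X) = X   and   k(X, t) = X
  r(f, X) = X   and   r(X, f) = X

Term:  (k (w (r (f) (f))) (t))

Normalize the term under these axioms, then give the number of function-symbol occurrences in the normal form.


1. (k (w (r (f) (f))) (t))  →  (w (r (f) (f)))
2. (w (r (f) (f)))  →  (w (f))
normal form: (w (f))

size = 2


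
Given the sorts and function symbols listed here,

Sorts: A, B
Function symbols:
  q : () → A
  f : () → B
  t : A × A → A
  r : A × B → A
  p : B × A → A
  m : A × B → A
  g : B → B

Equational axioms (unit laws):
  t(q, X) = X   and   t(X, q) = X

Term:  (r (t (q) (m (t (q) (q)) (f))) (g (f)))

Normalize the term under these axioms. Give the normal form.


normal form = (r (m (q) (f)) (g (f)))

1. (r (t (q) (m (t (q) (q)) (f))) (g (f)))  →  (r (m (t (q) (q)) (f)) (g (f)))
2. (r (m (t (q) (q)) (f)) (g (f)))  →  (r (m (q) (f)) (g (f)))


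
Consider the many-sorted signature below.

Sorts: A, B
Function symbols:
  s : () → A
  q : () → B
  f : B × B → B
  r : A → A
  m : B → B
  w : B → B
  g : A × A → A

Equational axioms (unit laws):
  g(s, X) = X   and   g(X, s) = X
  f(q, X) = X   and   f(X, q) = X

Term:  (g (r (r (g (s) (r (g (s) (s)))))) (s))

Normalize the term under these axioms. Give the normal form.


normal form = (r (r (r (s))))

1. (g (r (r (g (s) (r (g (s) (s)))))) (s))  →  (r (r (g (s) (r (g (s) (s))))))
2. (r (r (g (s) (r (g (s) (s))))))  →  (r (r (r (g (s) (s)))))
3. (r (r (r (g (s) (s)))))  →  (r (r (r (s))))


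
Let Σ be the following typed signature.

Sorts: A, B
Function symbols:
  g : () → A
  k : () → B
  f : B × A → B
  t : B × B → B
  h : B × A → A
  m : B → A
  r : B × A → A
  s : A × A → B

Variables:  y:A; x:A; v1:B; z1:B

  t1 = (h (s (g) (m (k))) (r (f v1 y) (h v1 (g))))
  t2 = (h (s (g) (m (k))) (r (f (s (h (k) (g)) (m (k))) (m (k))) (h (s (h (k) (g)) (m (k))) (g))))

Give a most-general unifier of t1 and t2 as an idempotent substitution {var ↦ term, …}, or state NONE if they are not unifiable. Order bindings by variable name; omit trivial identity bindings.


{v1 ↦ (s (h (k) (g)) (m (k))), y ↦ (m (k))}


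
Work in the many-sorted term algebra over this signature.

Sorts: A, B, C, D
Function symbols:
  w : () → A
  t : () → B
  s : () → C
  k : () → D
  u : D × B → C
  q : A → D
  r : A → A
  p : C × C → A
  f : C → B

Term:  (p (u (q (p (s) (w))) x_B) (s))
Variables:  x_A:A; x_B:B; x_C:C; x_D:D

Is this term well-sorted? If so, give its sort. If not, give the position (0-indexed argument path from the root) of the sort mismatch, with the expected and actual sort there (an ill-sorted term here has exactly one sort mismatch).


        (s) : C
        (w) : A
      (p (s) (w)) : ✗ arg 1 at [0, 0, 0, 1] has sort A, expected C
    x_B : B
  (s) : C

ill-sorted at position [0, 0, 0, 1]: expected C, got A


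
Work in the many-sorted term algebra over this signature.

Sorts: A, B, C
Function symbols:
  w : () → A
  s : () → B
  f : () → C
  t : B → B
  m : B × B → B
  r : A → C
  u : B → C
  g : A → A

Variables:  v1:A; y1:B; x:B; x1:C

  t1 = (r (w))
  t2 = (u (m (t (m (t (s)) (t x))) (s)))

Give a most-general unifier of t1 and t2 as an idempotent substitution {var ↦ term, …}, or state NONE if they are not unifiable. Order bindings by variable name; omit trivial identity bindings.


NONE (not unifiable)

head clash or occurs-check failure — not unifiable


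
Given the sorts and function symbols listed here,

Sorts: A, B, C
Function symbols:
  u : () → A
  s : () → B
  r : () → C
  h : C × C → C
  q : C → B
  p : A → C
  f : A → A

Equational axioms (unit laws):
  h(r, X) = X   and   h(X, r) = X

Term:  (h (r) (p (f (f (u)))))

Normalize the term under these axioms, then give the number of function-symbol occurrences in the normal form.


1. (h (r) (p (f (f (u)))))  →  (p (f (f (u))))
normal form: (p (f (f (u))))

size = 4


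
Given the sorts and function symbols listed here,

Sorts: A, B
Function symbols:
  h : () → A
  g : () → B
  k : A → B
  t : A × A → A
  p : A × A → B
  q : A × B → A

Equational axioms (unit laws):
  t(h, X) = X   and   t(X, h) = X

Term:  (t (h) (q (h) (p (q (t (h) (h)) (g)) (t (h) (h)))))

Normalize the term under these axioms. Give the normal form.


1. (t (h) (q (h) (p (q (t (h) (h)) (g)) (t (h) (h)))))  →  (q (h) (p (q (t (h) (h)) (g)) (t (h) (h))))
2. (q (h) (p (q (t (h) (h)) (g)) (t (h) (h))))  →  (q (h) (p (q (h) (g)) (t (h) (h))))
3. (q (h) (p (q (h) (g)) (t (h) (h))))  →  (q (h) (p (q (h) (g)) (h)))

normal form = (q (h) (p (q (h) (g)) (h)))


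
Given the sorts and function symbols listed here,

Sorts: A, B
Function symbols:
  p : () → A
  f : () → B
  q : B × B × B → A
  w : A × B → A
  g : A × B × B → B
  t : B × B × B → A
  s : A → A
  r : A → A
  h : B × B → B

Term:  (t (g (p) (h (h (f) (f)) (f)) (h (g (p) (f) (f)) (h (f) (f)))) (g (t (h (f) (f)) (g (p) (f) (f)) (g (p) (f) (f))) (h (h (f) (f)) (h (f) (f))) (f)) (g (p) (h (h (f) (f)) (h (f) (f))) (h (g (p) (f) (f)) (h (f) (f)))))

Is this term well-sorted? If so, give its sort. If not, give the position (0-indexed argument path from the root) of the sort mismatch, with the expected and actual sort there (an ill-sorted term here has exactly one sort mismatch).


well-sorted; sort = A

    (p) : A
        (f) : B
        (f) : B
      (h (f) (f)) : B
      (f) : B
    (h (h (f) (f)) (f)) : B
        (p) : A
        (f) : B
        (f) : B
      (g (p) (f) (f)) : B
        (f) : B
        (f) : B
      (h (f) (f)) : B
    (h (g (p) (f) (f)) (h (f) (f))) : B
  (g (p) (h (h (f) (f)) (f)) (h (g (p) (f) (f)) (h (f) (f)))) : B
        (f) : B
        (f) : B
      (h (f) (f)) : B
        (p) : A
        (f) : B
        (f) : B
      (g (p) (f) (f)) : B
        (p) : A
        (f) : B
        (f) : B
      (g (p) (f) (f)) : B
    (t (h (f) (f)) (g (p) (f) (f)) (g (p) (f) (f))) : A
        (f) : B
        (f) : B
      (h (f) (f)) : B
        (f) : B
        (f) : B
      (h (f) (f)) : B
    (h (h (f) (f)) (h (f) (f))) : B
    (f) : B
  (g (t (h (f) (f)) (g (p) (f) (f)) (g (p) (f) (f))) (h (h (f) (f)) (h (f) (f))) (f)) : B
    (p) : A
        (f) : B
        (f) : B
      (h (f) (f)) : B
        (f) : B
        (f) : B
      (h (f) (f)) : B
    (h (h (f) (f)) (h (f) (f))) : B
        (p) : A
        (f) : B
        (f) : B
      (g (p) (f) (f)) : B
        (f) : B
        (f) : B
      (h (f) (f)) : B
    (h (g (p) (f) (f)) (h (f) (f))) : B
  (g (p) (h (h (f) (f)) (h (f) (f))) (h (g (p) (f) (f)) (h (f) (f)))) : B
(t (g (p) (h (h (f) (f)) (f)) (h (g (p) (f) (f)) (h (f) (f)))) (g (t (h (f) (f)) (g (p) (f) (f)) (g (p) (f) (f))) (h (h (f) (f)) (h (f) (f))) (f)) (g (p) (h (h (f) (f)) (h (f) (f))) (h (g (p) (f) (f)) (h (f) (f))))) : A


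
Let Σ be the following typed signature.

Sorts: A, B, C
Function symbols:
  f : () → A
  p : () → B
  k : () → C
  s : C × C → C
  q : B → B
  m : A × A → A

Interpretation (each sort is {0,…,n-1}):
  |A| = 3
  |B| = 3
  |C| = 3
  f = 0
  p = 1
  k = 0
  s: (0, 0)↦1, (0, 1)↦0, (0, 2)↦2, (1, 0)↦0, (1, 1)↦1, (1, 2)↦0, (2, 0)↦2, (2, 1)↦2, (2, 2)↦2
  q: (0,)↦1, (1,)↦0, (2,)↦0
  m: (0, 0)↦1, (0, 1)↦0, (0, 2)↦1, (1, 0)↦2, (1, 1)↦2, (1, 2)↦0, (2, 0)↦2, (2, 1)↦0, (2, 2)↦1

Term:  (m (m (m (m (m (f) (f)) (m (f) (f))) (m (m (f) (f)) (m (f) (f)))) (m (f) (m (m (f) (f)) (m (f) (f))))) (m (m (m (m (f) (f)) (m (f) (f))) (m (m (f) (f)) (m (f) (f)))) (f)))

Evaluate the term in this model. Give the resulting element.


value = 1

  f = 0
  f = 0
  (m (f) (f)) = m(0, 0) = 1
  f = 0
  f = 0
  (m (f) (f)) = m(0, 0) = 1
  (m (m (f) (f)) (m (f) (f))) = m(1, 1) = 2
  f = 0
  f = 0
  (m (f) (f)) = m(0, 0) = 1
  f = 0
  f = 0
  (m (f) (f)) = m(0, 0) = 1
  (m (m (f) (f)) (m (f) (f))) = m(1, 1) = 2
  (m (m (m (f) (f)) (m (f) (f))) (m (m (f) (f)) (m (f) (f)))) = m(2, 2) = 1
  f = 0
  f = 0
  f = 0
  (m (f) (f)) = m(0, 0) = 1
  f = 0
  f = 0
  (m (f) (f)) = m(0, 0) = 1
  (m (m (f) (f)) (m (f) (f))) = m(1, 1) = 2
  (m (f) (m (m (f) (f)) (m (f) (f)))) = m(0, 2) = 1
  (m (m (m (m (f) (f)) (m (f) (f))) (m (m (f) (f)) (m (f) (f)))) (m (f) (m (m (f) (f)) (m (f) (f))))) = m(1, 1) = 2
  f = 0
  f = 0
  (m (f) (f)) = m(0, 0) = 1
  f = 0
  f = 0
  (m (f) (f)) = m(0, 0) = 1
  (m (m (f) (f)) (m (f) (f))) = m(1, 1) = 2
  f = 0
  f = 0
  (m (f) (f)) = m(0, 0) = 1
  f = 0
  f = 0
  (m (f) (f)) = m(0, 0) = 1
  (m (m (f) (f)) (m (f) (f))) = m(1, 1) = 2
  (m (m (m (f) (f)) (m (f) (f))) (m (m (f) (f)) (m (f) (f)))) = m(2, 2) = 1
  f = 0
  (m (m (m (m (f) (f)) (m (f) (f))) (m (m (f) (f)) (m (f) (f)))) (f)) = m(1, 0) = 2
  (m (m (m (m (m (f) (f)) (m (f) (f))) (m (m (f) (f)) (m (f) (f)))) (m (f) (m (m (f) (f)) (m (f) (f))))) (m (m (m (m (f) (f)) (m (f) (f))) (m (m (f) (f)) (m (f) (f)))) (f))) = m(2, 2) = 1


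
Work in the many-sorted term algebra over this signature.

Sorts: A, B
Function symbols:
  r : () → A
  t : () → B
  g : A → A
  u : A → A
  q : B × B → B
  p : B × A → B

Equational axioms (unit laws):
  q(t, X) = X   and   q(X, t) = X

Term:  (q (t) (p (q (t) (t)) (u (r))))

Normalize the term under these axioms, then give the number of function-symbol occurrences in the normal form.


1. (q (t) (p (q (t) (t)) (u (r))))  →  (p (q (t) (t)) (u (r)))
2. (p (q (t) (t)) (u (r)))  →  (p (t) (u (r)))
normal form: (p (t) (u (r)))

size = 4


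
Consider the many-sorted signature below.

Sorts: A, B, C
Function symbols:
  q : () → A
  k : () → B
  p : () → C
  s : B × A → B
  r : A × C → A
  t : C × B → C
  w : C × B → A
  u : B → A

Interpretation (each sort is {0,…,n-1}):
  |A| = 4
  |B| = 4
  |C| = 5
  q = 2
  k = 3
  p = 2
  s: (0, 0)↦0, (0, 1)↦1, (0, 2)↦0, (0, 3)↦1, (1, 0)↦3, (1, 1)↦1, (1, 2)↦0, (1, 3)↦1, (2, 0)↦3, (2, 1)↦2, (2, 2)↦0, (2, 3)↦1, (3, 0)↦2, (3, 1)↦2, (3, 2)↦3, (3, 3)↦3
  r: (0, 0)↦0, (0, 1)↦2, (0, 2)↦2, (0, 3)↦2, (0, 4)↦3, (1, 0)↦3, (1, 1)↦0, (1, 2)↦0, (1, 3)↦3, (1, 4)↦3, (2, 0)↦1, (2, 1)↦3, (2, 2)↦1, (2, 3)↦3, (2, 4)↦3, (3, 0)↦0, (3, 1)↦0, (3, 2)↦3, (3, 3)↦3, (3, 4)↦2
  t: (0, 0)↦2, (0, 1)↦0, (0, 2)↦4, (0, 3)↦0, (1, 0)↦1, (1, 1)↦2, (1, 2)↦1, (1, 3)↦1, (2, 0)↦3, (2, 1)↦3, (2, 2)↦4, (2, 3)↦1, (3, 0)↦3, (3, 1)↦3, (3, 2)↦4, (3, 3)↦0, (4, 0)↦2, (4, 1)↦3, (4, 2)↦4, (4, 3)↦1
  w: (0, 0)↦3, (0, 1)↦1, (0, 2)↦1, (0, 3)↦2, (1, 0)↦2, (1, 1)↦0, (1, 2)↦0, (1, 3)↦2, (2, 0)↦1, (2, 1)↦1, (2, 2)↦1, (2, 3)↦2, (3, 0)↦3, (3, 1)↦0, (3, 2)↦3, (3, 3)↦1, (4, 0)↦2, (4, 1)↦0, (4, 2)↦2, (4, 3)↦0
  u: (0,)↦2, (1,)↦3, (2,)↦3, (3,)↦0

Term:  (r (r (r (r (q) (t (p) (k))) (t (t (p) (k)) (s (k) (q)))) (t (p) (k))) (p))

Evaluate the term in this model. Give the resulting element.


value = 1

  q = 2
  p = 2
  k = 3
  (t (p) (k)) = t(2, 3) = 1
  (r (q) (t (p) (k))) = r(2, 1) = 3
  p = 2
  k = 3
  (t (p) (k)) = t(2, 3) = 1
  k = 3
  q = 2
  (s (k) (q)) = s(3, 2) = 3
  (t (t (p) (k)) (s (k) (q))) = t(1, 3) = 1
  (r (r (q) (t (p) (k))) (t (t (p) (k)) (s (k) (q)))) = r(3, 1) = 0
  p = 2
  k = 3
  (t (p) (k)) = t(2, 3) = 1
  (r (r (r (q) (t (p) (k))) (t (t (p) (k)) (s (k) (q)))) (t (p) (k))) = r(0, 1) = 2
  p = 2
  (r (r (r (r (q) (t (p) (k))) (t (t (p) (k)) (s (k) (q)))) (t (p) (k))) (p)) = r(2, 2) = 1


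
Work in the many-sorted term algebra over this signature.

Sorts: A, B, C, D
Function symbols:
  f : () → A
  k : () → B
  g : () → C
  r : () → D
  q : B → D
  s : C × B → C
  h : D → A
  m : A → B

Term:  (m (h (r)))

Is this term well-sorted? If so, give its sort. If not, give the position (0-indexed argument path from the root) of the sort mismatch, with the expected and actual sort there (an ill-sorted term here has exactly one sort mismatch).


    (r) : D
  (h (r)) : A
(m (h (r))) : B

well-sorted; sort = B


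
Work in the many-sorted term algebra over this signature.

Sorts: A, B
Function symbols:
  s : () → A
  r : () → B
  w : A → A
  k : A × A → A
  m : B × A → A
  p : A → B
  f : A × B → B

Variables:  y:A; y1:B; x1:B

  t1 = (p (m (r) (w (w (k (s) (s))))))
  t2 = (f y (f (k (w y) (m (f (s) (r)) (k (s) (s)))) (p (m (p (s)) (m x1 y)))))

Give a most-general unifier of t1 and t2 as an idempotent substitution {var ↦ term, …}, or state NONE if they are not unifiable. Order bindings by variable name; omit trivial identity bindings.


NONE (not unifiable)

head clash or occurs-check failure — not unifiable


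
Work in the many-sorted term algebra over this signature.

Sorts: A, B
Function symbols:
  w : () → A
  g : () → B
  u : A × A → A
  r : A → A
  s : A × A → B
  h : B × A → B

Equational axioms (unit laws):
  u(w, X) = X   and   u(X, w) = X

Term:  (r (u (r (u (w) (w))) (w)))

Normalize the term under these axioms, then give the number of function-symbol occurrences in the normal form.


1. (r (u (r (u (w) (w))) (w)))  →  (r (r (u (w) (w))))
2. (r (r (u (w) (w))))  →  (r (r (w)))
normal form: (r (r (w)))

size = 3


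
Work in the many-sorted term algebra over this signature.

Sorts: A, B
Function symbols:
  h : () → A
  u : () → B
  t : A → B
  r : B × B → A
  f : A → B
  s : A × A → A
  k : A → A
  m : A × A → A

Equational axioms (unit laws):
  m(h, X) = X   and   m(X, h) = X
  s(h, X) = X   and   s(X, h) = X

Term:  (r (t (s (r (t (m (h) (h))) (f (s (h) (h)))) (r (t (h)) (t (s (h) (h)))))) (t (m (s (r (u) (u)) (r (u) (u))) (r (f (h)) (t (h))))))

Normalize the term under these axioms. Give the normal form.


1. (r (t (s (r (t (m (h) (h))) (f (s (h) (h)))) (r (t (h)) (t (s (h) (h)))))) (t (m (s (r (u) (u)) (r (u) (u))) (r (f (h)) (t (h))))))  →  (r (t (s (r (t (h)) (f (s (h) (h)))) (r (t (h)) (t (s (h) (h)))))) (t (m (s (r (u) (u)) (r (u) (u))) (r (f (h)) (t (h))))))
2. (r (t (s (r (t (h)) (f (s (h) (h)))) (r (t (h)) (t (s (h) (h)))))) (t (m (s (r (u) (u)) (r (u) (u))) (r (f (h)) (t (h))))))  →  (r (t (s (r (t (h)) (f (h))) (r (t (h)) (t (s (h) (h)))))) (t (m (s (r (u) (u)) (r (u) (u))) (r (f (h)) (t (h))))))
3. (r (t (s (r (t (h)) (f (h))) (r (t (h)) (t (s (h) (h)))))) (t (m (s (r (u) (u)) (r (u) (u))) (r (f (h)) (t (h))))))  →  (r (t (s (r (t (h)) (f (h))) (r (t (h)) (t (h))))) (t (m (s (r (u) (u)) (r (u) (u))) (r (f (h)) (t (h))))))

normal form = (r (t (s (r (t (h)) (f (h))) (r (t (h)) (t (h))))) (t (m (s (r (u) (u)) (r (u) (u))) (r (f (h)) (t (h))))))


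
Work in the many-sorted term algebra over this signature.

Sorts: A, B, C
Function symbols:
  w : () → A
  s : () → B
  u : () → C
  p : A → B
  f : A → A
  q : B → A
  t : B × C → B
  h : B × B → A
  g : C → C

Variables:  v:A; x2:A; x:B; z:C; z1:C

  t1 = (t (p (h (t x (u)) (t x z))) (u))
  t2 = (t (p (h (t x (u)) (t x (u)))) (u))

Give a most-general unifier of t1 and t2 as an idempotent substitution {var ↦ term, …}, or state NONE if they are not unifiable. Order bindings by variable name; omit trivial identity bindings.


{z ↦ (u)}


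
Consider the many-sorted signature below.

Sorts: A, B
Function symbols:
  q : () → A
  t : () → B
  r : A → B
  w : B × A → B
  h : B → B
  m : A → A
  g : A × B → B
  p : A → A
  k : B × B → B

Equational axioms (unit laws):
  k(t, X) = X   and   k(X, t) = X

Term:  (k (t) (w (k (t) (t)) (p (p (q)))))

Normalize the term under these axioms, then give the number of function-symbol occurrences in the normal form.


size = 5

1. (k (t) (w (k (t) (t)) (p (p (q)))))  →  (w (k (t) (t)) (p (p (q))))
2. (w (k (t) (t)) (p (p (q))))  →  (w (t) (p (p (q))))
normal form: (w (t) (p (p (q))))


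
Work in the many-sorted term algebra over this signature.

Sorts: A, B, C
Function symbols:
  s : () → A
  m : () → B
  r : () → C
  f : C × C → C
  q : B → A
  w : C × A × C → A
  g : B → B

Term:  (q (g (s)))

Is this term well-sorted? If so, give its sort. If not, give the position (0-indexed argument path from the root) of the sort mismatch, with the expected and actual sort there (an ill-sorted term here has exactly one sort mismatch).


ill-sorted at position [0, 0]: expected B, got A

    (s) : A
  (g (s)) : ✗ arg 0 at [0, 0] has sort A, expected B


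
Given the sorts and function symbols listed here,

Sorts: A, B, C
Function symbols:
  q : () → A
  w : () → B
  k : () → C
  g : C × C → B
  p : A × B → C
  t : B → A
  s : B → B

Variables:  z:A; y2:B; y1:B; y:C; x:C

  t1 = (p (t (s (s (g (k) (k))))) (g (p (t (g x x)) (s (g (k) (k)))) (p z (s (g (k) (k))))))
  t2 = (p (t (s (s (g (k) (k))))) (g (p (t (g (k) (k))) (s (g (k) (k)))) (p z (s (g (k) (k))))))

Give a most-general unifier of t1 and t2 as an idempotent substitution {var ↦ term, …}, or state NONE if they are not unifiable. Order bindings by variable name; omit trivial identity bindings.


{x ↦ (k)}


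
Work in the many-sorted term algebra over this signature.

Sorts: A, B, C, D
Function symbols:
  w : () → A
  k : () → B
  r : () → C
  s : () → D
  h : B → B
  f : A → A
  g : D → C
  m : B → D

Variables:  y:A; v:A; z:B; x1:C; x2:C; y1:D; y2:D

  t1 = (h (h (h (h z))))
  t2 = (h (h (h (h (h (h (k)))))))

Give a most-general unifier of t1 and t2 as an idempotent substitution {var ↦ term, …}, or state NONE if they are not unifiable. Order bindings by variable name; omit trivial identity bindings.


{z ↦ (h (h (k)))}


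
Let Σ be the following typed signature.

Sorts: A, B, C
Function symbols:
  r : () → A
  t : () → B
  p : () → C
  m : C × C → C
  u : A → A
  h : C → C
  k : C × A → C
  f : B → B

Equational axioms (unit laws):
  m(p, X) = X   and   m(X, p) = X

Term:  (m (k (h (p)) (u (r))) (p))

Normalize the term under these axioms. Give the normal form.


1. (m (k (h (p)) (u (r))) (p))  →  (k (h (p)) (u (r)))

normal form = (k (h (p)) (u (r)))


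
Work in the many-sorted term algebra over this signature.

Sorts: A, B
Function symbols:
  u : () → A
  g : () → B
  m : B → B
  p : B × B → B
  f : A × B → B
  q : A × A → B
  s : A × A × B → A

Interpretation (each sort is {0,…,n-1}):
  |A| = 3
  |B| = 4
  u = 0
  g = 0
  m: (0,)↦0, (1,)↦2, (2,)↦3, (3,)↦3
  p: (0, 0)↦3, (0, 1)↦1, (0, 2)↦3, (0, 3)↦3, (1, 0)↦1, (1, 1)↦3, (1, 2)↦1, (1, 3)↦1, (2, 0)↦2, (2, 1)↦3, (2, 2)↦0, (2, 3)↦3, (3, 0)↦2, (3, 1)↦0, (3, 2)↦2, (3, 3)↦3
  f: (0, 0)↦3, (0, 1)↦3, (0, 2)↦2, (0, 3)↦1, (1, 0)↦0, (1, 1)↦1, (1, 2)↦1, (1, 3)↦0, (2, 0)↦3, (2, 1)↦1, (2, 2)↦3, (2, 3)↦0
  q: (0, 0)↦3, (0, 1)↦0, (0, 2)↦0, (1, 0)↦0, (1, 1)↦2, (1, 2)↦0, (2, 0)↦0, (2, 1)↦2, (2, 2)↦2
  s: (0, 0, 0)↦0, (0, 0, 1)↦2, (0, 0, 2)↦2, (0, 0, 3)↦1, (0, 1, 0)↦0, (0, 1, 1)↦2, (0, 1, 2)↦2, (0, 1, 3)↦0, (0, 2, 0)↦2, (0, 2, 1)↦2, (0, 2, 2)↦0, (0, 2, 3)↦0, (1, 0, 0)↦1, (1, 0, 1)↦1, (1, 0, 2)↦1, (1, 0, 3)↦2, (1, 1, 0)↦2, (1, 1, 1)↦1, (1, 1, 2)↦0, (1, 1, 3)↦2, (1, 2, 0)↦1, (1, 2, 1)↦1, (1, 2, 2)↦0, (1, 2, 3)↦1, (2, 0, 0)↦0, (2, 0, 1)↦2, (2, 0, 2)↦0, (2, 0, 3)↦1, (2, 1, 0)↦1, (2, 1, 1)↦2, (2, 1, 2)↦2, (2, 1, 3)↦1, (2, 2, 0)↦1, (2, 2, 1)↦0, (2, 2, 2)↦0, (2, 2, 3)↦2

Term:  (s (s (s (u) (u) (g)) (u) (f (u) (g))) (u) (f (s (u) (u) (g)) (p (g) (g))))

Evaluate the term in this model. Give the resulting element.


value = 1

  u = 0
  u = 0
  g = 0
  (s (u) (u) (g)) = s(0, 0, 0) = 0
  u = 0
  u = 0
  g = 0
  (f (u) (g)) = f(0, 0) = 3
  (s (s (u) (u) (g)) (u) (f (u) (g))) = s(0, 0, 3) = 1
  u = 0
  u = 0
  u = 0
  g = 0
  (s (u) (u) (g)) = s(0, 0, 0) = 0
  g = 0
  g = 0
  (p (g) (g)) = p(0, 0) = 3
  (f (s (u) (u) (g)) (p (g) (g))) = f(0, 3) = 1
  (s (s (s (u) (u) (g)) (u) (f (u) (g))) (u) (f (s (u) (u) (g)) (p (g) (g)))) = s(1, 0, 1) = 1


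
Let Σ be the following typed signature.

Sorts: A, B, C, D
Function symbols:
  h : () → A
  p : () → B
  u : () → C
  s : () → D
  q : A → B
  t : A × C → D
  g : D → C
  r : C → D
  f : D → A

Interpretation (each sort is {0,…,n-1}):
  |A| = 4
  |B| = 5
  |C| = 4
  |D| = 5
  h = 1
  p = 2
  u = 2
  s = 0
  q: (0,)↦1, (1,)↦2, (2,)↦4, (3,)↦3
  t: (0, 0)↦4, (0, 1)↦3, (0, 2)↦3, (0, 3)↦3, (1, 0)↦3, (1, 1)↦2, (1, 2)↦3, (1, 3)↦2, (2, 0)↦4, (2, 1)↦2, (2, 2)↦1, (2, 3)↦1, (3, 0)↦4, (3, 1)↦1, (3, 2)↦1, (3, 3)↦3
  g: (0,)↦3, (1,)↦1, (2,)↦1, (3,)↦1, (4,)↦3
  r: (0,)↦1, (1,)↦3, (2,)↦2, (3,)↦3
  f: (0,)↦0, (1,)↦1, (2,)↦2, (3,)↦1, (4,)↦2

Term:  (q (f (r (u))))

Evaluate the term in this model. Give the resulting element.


value = 4

  u = 2
  (r (u)) = r(2,) = 2
  (f (r (u))) = f(2,) = 2
  (q (f (r (u)))) = q(2,) = 4


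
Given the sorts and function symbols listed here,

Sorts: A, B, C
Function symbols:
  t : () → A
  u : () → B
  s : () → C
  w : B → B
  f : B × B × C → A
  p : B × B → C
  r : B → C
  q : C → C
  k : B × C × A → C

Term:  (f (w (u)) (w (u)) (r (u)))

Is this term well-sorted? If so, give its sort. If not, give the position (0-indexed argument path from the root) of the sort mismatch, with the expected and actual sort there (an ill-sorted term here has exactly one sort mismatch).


well-sorted; sort = A

    (u) : B
  (w (u)) : B
    (u) : B
  (w (u)) : B
    (u) : B
  (r (u)) : C
(f (w (u)) (w (u)) (r (u))) : A


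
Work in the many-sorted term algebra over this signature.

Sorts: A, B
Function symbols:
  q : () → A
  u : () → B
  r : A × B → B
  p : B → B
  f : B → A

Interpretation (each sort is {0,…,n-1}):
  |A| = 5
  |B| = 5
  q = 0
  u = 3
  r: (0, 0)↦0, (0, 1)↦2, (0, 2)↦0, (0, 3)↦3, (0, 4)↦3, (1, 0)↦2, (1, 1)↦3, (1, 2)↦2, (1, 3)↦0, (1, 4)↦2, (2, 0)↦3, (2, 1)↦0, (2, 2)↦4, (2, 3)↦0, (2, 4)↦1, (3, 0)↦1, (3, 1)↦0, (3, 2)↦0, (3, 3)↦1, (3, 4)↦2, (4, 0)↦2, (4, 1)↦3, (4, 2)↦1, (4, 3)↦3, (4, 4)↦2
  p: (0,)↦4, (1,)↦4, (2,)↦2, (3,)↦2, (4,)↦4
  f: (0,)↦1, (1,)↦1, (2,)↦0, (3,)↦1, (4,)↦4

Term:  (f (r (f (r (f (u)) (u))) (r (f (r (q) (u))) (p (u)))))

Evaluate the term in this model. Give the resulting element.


value = 0

  u = 3
  (f (u)) = f(3,) = 1
  u = 3
  (r (f (u)) (u)) = r(1, 3) = 0
  (f (r (f (u)) (u))) = f(0,) = 1
  q = 0
  u = 3
  (r (q) (u)) = r(0, 3) = 3
  (f (r (q) (u))) = f(3,) = 1
  u = 3
  (p (u)) = p(3,) = 2
  (r (f (r (q) (u))) (p (u))) = r(1, 2) = 2
  (r (f (r (f (u)) (u))) (r (f (r (q) (u))) (p (u)))) = r(1, 2) = 2
  (f (r (f (r (f (u)) (u))) (r (f (r (q) (u))) (p (u))))) = f(2,) = 0
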